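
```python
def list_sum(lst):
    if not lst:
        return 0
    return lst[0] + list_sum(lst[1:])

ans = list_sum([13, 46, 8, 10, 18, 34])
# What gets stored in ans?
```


list_sum([13, 46, 8, 10, 18, 34])
= 13 + list_sum([46, 8, 10, 18, 34])
= 13 + 46 + list_sum([8, 10, 18, 34])
= 13 + 46 + 8 + list_sum([10, 18, 34])
= 13 + 46 + 8 + 10 + list_sum([18, 34])
= 13 + 46 + 8 + 10 + 18 + list_sum([34])
= 13 + 46 + 8 + 10 + 18 + 34 + list_sum([])
= 13 + 46 + 8 + 10 + 18 + 34 + 0
= 129


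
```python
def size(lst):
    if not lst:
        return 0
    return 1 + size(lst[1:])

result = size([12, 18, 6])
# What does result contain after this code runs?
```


size([12, 18, 6])
= 1 + size([18, 6])
= 1 + 1 + size([6])
= 1 + 1 + 1 + size([])
= 1 + 1 + 1 + 0
= 3


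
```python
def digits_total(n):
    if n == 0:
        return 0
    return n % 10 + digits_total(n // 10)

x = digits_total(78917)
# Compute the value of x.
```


digits_total(78917)
= 7 + digits_total(7891)
= 7 + 1 + digits_total(789)
= 7 + 1 + 9 + digits_total(78)
= 7 + 1 + 9 + 8 + digits_total(7)
= 7 + 1 + 9 + 8 + 7 + digits_total(0)
= 7 + 1 + 9 + 8 + 7 + 0
= 32


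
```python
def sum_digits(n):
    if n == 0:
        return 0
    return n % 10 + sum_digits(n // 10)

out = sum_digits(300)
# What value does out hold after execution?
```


sum_digits(300)
= 0 + sum_digits(30)
= 0 + 0 + sum_digits(3)
= 0 + 0 + 3 + sum_digits(0)
= 0 + 0 + 3 + 0
= 3


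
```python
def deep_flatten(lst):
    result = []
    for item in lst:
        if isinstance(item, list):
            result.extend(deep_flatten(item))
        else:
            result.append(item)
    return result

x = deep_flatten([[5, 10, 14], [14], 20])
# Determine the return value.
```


deep_flatten([[5, 10, 14], [14], 20])
Processing each element:
  [5, 10, 14] is a list -> deep_flatten recursively -> [5, 10, 14]
  [14] is a list -> deep_flatten recursively -> [14]
  20 is not a list -> append 20
= [5, 10, 14, 14, 20]


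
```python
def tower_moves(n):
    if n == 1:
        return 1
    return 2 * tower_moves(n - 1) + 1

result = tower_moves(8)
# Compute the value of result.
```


tower_moves(8)
= 2 * tower_moves(7) + 1
= 2 * (2 * tower_moves(6) + 1) + 1
= 2 * (2 * (2 * tower_moves(5) + 1) + 1) + 1
= 2 * (2 * (2 * (2 * tower_moves(4) + 1) + 1) + 1) + 1
= 2 * (2 * (2 * (2 * (2 * tower_moves(3) + 1) + 1) + 1) + 1) + 1
= 2 * (2 * (2 * (2 * (2 * (2 * tower_moves(2) + 1) + 1) + 1) + 1) + 1) + 1
= 2 * (2 * (2 * (2 * (2 * (2 * (2 * tower_moves(1) + 1) + 1) + 1) + 1) + 1) + 1) + 1
Now compute bottom-up:
tower_moves(1) = 1
tower_moves(2) = 2 * 1 + 1 = 3
tower_moves(3) = 2 * 3 + 1 = 7
tower_moves(4) = 2 * 7 + 1 = 15
tower_moves(5) = 2 * 15 + 1 = 31
tower_moves(6) = 2 * 31 + 1 = 63
tower_moves(7) = 2 * 63 + 1 = 127
tower_moves(8) = 2 * 127 + 1 = 255
= 255


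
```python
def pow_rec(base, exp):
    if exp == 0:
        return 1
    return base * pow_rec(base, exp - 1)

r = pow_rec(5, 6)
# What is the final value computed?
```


pow_rec(5, 6)
= 5 * pow_rec(5, 5)
= 5 * 5 * pow_rec(5, 4)
= 5 * 5 * 5 * pow_rec(5, 3)
= 5 * 5 * 5 * 5 * pow_rec(5, 2)
= 5 * 5 * 5 * 5 * 5 * pow_rec(5, 1)
= 5 * 5 * 5 * 5 * 5 * 5 * pow_rec(5, 0)
= 5 * 5 * 5 * 5 * 5 * 5 * 1
= 15625


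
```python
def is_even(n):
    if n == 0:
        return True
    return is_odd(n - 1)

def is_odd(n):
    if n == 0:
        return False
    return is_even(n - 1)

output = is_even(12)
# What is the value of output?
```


is_even(12)
= is_odd(11)
= is_even(10)
= is_odd(9)
= is_even(8)
= is_odd(7)
= is_even(6)
= is_odd(5)
= is_even(4)
= is_odd(3)
= is_even(2)
= is_odd(1)
= is_even(0)
n == 0: return True
= True


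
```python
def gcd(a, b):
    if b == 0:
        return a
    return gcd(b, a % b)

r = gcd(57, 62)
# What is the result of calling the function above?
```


gcd(57, 62)
= gcd(62, 57 % 62) = gcd(62, 57)
= gcd(57, 62 % 57) = gcd(57, 5)
= gcd(5, 57 % 5) = gcd(5, 2)
= gcd(2, 5 % 2) = gcd(2, 1)
= gcd(1, 2 % 1) = gcd(1, 0)
b == 0, return a = 1


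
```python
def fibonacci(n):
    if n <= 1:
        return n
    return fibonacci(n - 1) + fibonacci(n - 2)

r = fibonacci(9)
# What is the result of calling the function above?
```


fibonacci(9)
= fibonacci(8) + fibonacci(7)
= (fibonacci(7) + fibonacci(6)) + fibonacci(7)
Computing bottom-up: fibonacci(0)=0, fibonacci(1)=1, fibonacci(2)=1, fibonacci(3)=2, fibonacci(4)=3, fibonacci(5)=5, fibonacci(6)=8, fibonacci(7)=13, fibonacci(8)=21, fibonacci(9)=34
= 34


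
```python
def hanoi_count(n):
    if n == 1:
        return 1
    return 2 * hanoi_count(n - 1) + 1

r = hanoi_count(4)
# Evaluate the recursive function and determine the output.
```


hanoi_count(4)
= 2 * hanoi_count(3) + 1
= 2 * (2 * hanoi_count(2) + 1) + 1
= 2 * (2 * (2 * hanoi_count(1) + 1) + 1) + 1
Now compute bottom-up:
hanoi_count(1) = 1
hanoi_count(2) = 2 * 1 + 1 = 3
hanoi_count(3) = 2 * 3 + 1 = 7
hanoi_count(4) = 2 * 7 + 1 = 15
= 15


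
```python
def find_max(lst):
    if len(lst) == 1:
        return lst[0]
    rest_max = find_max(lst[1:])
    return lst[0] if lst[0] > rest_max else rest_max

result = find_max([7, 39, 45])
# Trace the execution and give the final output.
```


find_max([7, 39, 45])
= compare 7 with find_max([39, 45])
= compare 39 with find_max([45])
Base: find_max([45]) = 45
compare 39 with 45: max = 45
compare 7 with 45: max = 45
= 45


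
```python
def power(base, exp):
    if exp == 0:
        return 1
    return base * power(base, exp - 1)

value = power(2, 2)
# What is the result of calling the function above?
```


power(2, 2)
= 2 * power(2, 1)
= 2 * 2 * power(2, 0)
= 2 * 2 * 1
= 4


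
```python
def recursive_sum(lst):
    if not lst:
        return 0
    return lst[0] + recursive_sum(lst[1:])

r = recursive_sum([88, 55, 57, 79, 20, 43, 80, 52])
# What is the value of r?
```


recursive_sum([88, 55, 57, 79, 20, 43, 80, 52])
= 88 + recursive_sum([55, 57, 79, 20, 43, 80, 52])
= 88 + 55 + recursive_sum([57, 79, 20, 43, 80, 52])
= 88 + 55 + 57 + recursive_sum([79, 20, 43, 80, 52])
= 88 + 55 + 57 + 79 + recursive_sum([20, 43, 80, 52])
= 88 + 55 + 57 + 79 + 20 + recursive_sum([43, 80, 52])
= 88 + 55 + 57 + 79 + 20 + 43 + recursive_sum([80, 52])
= 88 + 55 + 57 + 79 + 20 + 43 + 80 + recursive_sum([52])
= 88 + 55 + 57 + 79 + 20 + 43 + 80 + 52 + recursive_sum([])
= 88 + 55 + 57 + 79 + 20 + 43 + 80 + 52 + 0
= 474


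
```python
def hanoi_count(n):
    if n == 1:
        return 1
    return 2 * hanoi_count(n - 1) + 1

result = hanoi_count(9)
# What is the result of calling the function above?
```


hanoi_count(9)
= 2 * hanoi_count(8) + 1
= 2 * (2 * hanoi_count(7) + 1) + 1
= 2 * (2 * (2 * hanoi_count(6) + 1) + 1) + 1
= 2 * (2 * (2 * (2 * hanoi_count(5) + 1) + 1) + 1) + 1
= 2 * (2 * (2 * (2 * (2 * hanoi_count(4) + 1) + 1) + 1) + 1) + 1
= 2 * (2 * (2 * (2 * (2 * (2 * hanoi_count(3) + 1) + 1) + 1) + 1) + 1) + 1
= 2 * (2 * (2 * (2 * (2 * (2 * (2 * hanoi_count(2) + 1) + 1) + 1) + 1) + 1) + 1) + 1
= 2 * (2 * (2 * (2 * (2 * (2 * (2 * (2 * hanoi_count(1) + 1) + 1) + 1) + 1) + 1) + 1) + 1) + 1
Now compute bottom-up:
hanoi_count(1) = 1
hanoi_count(2) = 2 * 1 + 1 = 3
hanoi_count(3) = 2 * 3 + 1 = 7
hanoi_count(4) = 2 * 7 + 1 = 15
hanoi_count(5) = 2 * 15 + 1 = 31
hanoi_count(6) = 2 * 31 + 1 = 63
hanoi_count(7) = 2 * 63 + 1 = 127
hanoi_count(8) = 2 * 127 + 1 = 255
hanoi_count(9) = 2 * 255 + 1 = 511
= 511


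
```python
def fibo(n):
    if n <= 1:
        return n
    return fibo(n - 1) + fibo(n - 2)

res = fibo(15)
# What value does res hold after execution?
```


fibo(15)
= fibo(14) + fibo(13)
= (fibo(13) + fibo(12)) + fibo(13)
Computing bottom-up: fibo(0)=0, fibo(1)=1, fibo(2)=1, fibo(3)=2, fibo(4)=3, fibo(5)=5, fibo(6)=8, fibo(7)=13, fibo(8)=21, fibo(9)=34, fibo(10)=55, fibo(11)=89, fibo(12)=144, fibo(13)=233, fibo(14)=377, fibo(15)=610
= 610


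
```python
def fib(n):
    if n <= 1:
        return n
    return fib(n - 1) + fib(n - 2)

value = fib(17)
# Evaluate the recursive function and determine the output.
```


fib(17)
= fib(16) + fib(15)
= (fib(15) + fib(14)) + fib(15)
Computing bottom-up: fib(0)=0, fib(1)=1, fib(2)=1, fib(3)=2, fib(4)=3, fib(5)=5, fib(6)=8, fib(7)=13, fib(8)=21, fib(9)=34, fib(10)=55, fib(11)=89, fib(12)=144, fib(13)=233, fib(14)=377, fib(15)=610, fib(16)=987, fib(17)=1597
= 1597


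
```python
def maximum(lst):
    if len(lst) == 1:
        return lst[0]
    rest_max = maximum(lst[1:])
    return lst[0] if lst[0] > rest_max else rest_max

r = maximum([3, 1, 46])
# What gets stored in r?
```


maximum([3, 1, 46])
= compare 3 with maximum([1, 46])
= compare 1 with maximum([46])
Base: maximum([46]) = 46
compare 1 with 46: max = 46
compare 3 with 46: max = 46
= 46


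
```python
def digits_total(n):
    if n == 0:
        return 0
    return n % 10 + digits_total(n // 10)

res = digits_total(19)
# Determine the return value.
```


digits_total(19)
= 9 + digits_total(1)
= 9 + 1 + digits_total(0)
= 9 + 1 + 0
= 10


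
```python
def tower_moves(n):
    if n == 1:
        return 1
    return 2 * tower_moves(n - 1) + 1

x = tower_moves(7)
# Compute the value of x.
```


tower_moves(7)
= 2 * tower_moves(6) + 1
= 2 * (2 * tower_moves(5) + 1) + 1
= 2 * (2 * (2 * tower_moves(4) + 1) + 1) + 1
= 2 * (2 * (2 * (2 * tower_moves(3) + 1) + 1) + 1) + 1
= 2 * (2 * (2 * (2 * (2 * tower_moves(2) + 1) + 1) + 1) + 1) + 1
= 2 * (2 * (2 * (2 * (2 * (2 * tower_moves(1) + 1) + 1) + 1) + 1) + 1) + 1
Now compute bottom-up:
tower_moves(1) = 1
tower_moves(2) = 2 * 1 + 1 = 3
tower_moves(3) = 2 * 3 + 1 = 7
tower_moves(4) = 2 * 7 + 1 = 15
tower_moves(5) = 2 * 15 + 1 = 31
tower_moves(6) = 2 * 31 + 1 = 63
tower_moves(7) = 2 * 63 + 1 = 127
= 127


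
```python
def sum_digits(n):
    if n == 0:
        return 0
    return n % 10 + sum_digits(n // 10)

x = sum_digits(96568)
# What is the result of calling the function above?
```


sum_digits(96568)
= 8 + sum_digits(9656)
= 8 + 6 + sum_digits(965)
= 8 + 6 + 5 + sum_digits(96)
= 8 + 6 + 5 + 6 + sum_digits(9)
= 8 + 6 + 5 + 6 + 9 + sum_digits(0)
= 8 + 6 + 5 + 6 + 9 + 0
= 34


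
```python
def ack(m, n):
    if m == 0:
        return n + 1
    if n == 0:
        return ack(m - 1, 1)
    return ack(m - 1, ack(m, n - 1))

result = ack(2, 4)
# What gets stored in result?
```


ack(2, 4)
= ack(1, ack(2, 3))
First compute ack(2, 3) = 9
= ack(1, 9)
= 11


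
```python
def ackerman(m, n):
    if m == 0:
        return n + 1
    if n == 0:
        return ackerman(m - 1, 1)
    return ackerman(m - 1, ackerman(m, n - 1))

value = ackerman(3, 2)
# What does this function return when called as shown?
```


ackerman(3, 2)
= ackerman(2, ackerman(3, 1))
First compute ackerman(3, 1) = 13
= ackerman(2, 13)
= 29


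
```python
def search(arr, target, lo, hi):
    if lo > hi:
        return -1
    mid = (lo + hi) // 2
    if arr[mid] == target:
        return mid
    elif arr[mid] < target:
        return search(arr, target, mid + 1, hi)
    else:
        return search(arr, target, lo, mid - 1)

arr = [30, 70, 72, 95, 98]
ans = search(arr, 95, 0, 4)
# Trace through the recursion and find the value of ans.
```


search(arr, 95, 0, 4)
lo=0, hi=4, mid=2, arr[mid]=72
72 < 95, search right half
lo=3, hi=4, mid=3, arr[mid]=95
arr[3] == 95, found at index 3
= 3


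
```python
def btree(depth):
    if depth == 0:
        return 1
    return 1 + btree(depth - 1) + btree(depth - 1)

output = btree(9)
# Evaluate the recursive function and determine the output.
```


btree(9)
= 1 + btree(8) + btree(8)
= 1 + 2 * btree(8)
btree(k) = 2^(k+1) - 1
btree(0) = 1
btree(1) = 3
btree(2) = 7
btree(3) = 15
btree(4) = 31
btree(9) = 2^10 - 1 = 1023


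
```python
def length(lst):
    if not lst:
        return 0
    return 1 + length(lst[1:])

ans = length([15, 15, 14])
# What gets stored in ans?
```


length([15, 15, 14])
= 1 + length([15, 14])
= 1 + 1 + length([14])
= 1 + 1 + 1 + length([])
= 1 + 1 + 1 + 0
= 3


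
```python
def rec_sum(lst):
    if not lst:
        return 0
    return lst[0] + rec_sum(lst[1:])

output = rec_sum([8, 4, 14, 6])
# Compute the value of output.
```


rec_sum([8, 4, 14, 6])
= 8 + rec_sum([4, 14, 6])
= 8 + 4 + rec_sum([14, 6])
= 8 + 4 + 14 + rec_sum([6])
= 8 + 4 + 14 + 6 + rec_sum([])
= 8 + 4 + 14 + 6 + 0
= 32


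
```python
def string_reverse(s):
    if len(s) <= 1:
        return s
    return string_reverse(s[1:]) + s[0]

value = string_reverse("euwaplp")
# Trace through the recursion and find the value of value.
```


string_reverse("euwaplp")
= string_reverse("uwaplp") + "e"
= string_reverse("waplp") + "u" + "e"
= string_reverse("aplp") + "w" + "u" + "e"
= string_reverse("plp") + "a" + "w" + "u" + "e"
= string_reverse("lp") + "p" + "a" + "w" + "u" + "e"
= string_reverse("p") + "l" + "p" + "a" + "w" + "u" + "e"
= "p" + "l" + "p" + "a" + "w" + "u" + "e"
= "plpawue"


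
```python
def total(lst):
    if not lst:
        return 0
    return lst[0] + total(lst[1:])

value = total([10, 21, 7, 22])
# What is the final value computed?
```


total([10, 21, 7, 22])
= 10 + total([21, 7, 22])
= 10 + 21 + total([7, 22])
= 10 + 21 + 7 + total([22])
= 10 + 21 + 7 + 22 + total([])
= 10 + 21 + 7 + 22 + 0
= 60


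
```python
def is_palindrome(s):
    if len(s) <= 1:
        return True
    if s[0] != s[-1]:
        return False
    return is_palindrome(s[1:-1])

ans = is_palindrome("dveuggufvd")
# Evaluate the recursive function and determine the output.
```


is_palindrome("dveuggufvd")
"dveuggufvd": s[0]='d' == s[-1]='d' -> is_palindrome("veuggufv")
"veuggufv": s[0]='v' == s[-1]='v' -> is_palindrome("eugguf")
"eugguf": s[0]='e' != s[-1]='f' -> False
= False


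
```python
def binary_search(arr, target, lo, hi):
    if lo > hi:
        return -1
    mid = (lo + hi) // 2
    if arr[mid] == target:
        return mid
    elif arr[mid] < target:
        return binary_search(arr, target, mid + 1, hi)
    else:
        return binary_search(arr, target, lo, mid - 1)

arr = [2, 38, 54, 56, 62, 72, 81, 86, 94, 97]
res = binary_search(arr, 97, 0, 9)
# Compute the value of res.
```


binary_search(arr, 97, 0, 9)
lo=0, hi=9, mid=4, arr[mid]=62
62 < 97, search right half
lo=5, hi=9, mid=7, arr[mid]=86
86 < 97, search right half
lo=8, hi=9, mid=8, arr[mid]=94
94 < 97, search right half
lo=9, hi=9, mid=9, arr[mid]=97
arr[9] == 97, found at index 9
= 9


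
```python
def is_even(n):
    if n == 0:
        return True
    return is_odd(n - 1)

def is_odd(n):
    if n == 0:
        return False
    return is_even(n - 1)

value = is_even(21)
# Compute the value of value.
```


is_even(21)
= is_odd(20)
= is_even(19)
= is_odd(18)
= is_even(17)
= is_odd(16)
= is_even(15)
= is_odd(14)
= is_even(13)
= is_odd(12)
= is_even(11)
= is_odd(10)
= is_even(9)
= is_odd(8)
= is_even(7)
= is_odd(6)
= is_even(5)
= is_odd(4)
= is_even(3)
= is_odd(2)
= is_even(1)
= is_odd(0)
n == 0: return False
= False


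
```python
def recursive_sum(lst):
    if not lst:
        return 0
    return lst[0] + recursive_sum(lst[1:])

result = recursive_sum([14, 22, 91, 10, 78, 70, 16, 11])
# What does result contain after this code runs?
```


recursive_sum([14, 22, 91, 10, 78, 70, 16, 11])
= 14 + recursive_sum([22, 91, 10, 78, 70, 16, 11])
= 14 + 22 + recursive_sum([91, 10, 78, 70, 16, 11])
= 14 + 22 + 91 + recursive_sum([10, 78, 70, 16, 11])
= 14 + 22 + 91 + 10 + recursive_sum([78, 70, 16, 11])
= 14 + 22 + 91 + 10 + 78 + recursive_sum([70, 16, 11])
= 14 + 22 + 91 + 10 + 78 + 70 + recursive_sum([16, 11])
= 14 + 22 + 91 + 10 + 78 + 70 + 16 + recursive_sum([11])
= 14 + 22 + 91 + 10 + 78 + 70 + 16 + 11 + recursive_sum([])
= 14 + 22 + 91 + 10 + 78 + 70 + 16 + 11 + 0
= 312


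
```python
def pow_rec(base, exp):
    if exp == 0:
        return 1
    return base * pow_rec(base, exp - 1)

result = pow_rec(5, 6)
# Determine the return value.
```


pow_rec(5, 6)
= 5 * pow_rec(5, 5)
= 5 * 5 * pow_rec(5, 4)
= 5 * 5 * 5 * pow_rec(5, 3)
= 5 * 5 * 5 * 5 * pow_rec(5, 2)
= 5 * 5 * 5 * 5 * 5 * pow_rec(5, 1)
= 5 * 5 * 5 * 5 * 5 * 5 * pow_rec(5, 0)
= 5 * 5 * 5 * 5 * 5 * 5 * 1
= 15625


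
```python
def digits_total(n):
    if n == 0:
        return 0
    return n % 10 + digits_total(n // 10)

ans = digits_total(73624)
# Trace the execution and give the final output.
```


digits_total(73624)
= 4 + digits_total(7362)
= 4 + 2 + digits_total(736)
= 4 + 2 + 6 + digits_total(73)
= 4 + 2 + 6 + 3 + digits_total(7)
= 4 + 2 + 6 + 3 + 7 + digits_total(0)
= 4 + 2 + 6 + 3 + 7 + 0
= 22


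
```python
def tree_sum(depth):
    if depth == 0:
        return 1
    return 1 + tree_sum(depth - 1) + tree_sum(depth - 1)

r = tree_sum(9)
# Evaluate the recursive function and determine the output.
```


tree_sum(9)
= 1 + tree_sum(8) + tree_sum(8)
= 1 + 2 * tree_sum(8)
tree_sum(k) = 2^(k+1) - 1
tree_sum(0) = 1
tree_sum(1) = 3
tree_sum(2) = 7
tree_sum(3) = 15
tree_sum(4) = 31
tree_sum(9) = 2^10 - 1 = 1023


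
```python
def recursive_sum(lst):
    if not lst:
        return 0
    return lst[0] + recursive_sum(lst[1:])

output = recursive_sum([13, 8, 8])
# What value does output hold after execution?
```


recursive_sum([13, 8, 8])
= 13 + recursive_sum([8, 8])
= 13 + 8 + recursive_sum([8])
= 13 + 8 + 8 + recursive_sum([])
= 13 + 8 + 8 + 0
= 29


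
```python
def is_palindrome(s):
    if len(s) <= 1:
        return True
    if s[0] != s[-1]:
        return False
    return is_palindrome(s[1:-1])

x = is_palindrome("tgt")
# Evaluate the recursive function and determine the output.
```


is_palindrome("tgt")
"tgt": s[0]='t' == s[-1]='t' -> is_palindrome("g")
"g": len <= 1 -> True
= True


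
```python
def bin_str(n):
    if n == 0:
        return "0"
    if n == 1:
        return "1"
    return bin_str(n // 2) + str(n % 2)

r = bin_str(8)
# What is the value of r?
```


bin_str(8)
= bin_str(4) + "0"
= bin_str(2) + "0" + "0"
= bin_str(1) + "0" + "0" + "0"
= "1" + "0" + "0" + "0"
= "1000"


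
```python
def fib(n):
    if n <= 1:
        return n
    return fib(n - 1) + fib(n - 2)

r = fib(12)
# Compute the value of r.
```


fib(12)
= fib(11) + fib(10)
= (fib(10) + fib(9)) + fib(10)
Computing bottom-up: fib(0)=0, fib(1)=1, fib(2)=1, fib(3)=2, fib(4)=3, fib(5)=5, fib(6)=8, fib(7)=13, fib(8)=21, fib(9)=34, fib(10)=55, fib(11)=89, fib(12)=144
= 144


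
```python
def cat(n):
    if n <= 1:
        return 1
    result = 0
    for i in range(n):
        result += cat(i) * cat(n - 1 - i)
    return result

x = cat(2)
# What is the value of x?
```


cat(2)
= sum of cat(i) * cat(2-1-i) for i in 0..1
  cat(0)*cat(1) = 1*1 = 1
  cat(1)*cat(0) = 1*1 = 1
= 1 + 1
= 2


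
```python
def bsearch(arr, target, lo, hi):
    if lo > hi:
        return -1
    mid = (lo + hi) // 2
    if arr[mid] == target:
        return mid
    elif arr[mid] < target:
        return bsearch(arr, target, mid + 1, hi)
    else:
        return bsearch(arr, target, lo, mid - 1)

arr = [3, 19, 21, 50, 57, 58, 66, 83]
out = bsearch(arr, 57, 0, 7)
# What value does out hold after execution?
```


bsearch(arr, 57, 0, 7)
lo=0, hi=7, mid=3, arr[mid]=50
50 < 57, search right half
lo=4, hi=7, mid=5, arr[mid]=58
58 > 57, search left half
lo=4, hi=4, mid=4, arr[mid]=57
arr[4] == 57, found at index 4
= 4


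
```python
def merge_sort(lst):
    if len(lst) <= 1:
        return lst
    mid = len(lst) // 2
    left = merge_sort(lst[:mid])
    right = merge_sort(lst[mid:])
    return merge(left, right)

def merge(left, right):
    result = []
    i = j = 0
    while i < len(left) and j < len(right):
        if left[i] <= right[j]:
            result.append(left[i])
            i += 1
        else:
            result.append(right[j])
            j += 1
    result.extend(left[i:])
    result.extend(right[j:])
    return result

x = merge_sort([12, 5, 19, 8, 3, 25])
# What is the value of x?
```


merge_sort([12, 5, 19, 8, 3, 25])
Split into [12, 5, 19] and [8, 3, 25]
Left sorted: [5, 12, 19]
Right sorted: [3, 8, 25]
Merge [5, 12, 19] and [3, 8, 25]
= [3, 5, 8, 12, 19, 25]


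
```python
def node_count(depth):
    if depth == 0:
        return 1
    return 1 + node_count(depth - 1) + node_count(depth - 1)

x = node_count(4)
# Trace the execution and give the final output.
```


node_count(4)
= 1 + node_count(3) + node_count(3)
= 1 + 2 * node_count(3)
node_count(k) = 2^(k+1) - 1
node_count(0) = 1
node_count(1) = 3
node_count(2) = 7
node_count(3) = 15
node_count(4) = 31
node_count(4) = 2^5 - 1 = 31


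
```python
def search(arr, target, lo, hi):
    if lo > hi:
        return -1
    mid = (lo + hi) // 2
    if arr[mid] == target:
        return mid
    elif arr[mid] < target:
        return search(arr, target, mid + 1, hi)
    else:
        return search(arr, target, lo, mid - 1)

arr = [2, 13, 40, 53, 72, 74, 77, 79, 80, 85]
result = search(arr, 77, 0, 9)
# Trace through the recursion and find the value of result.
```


search(arr, 77, 0, 9)
lo=0, hi=9, mid=4, arr[mid]=72
72 < 77, search right half
lo=5, hi=9, mid=7, arr[mid]=79
79 > 77, search left half
lo=5, hi=6, mid=5, arr[mid]=74
74 < 77, search right half
lo=6, hi=6, mid=6, arr[mid]=77
arr[6] == 77, found at index 6
= 6


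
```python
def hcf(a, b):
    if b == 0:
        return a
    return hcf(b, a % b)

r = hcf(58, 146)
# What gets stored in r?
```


hcf(58, 146)
= hcf(146, 58 % 146) = hcf(146, 58)
= hcf(58, 146 % 58) = hcf(58, 30)
= hcf(30, 58 % 30) = hcf(30, 28)
= hcf(28, 30 % 28) = hcf(28, 2)
= hcf(2, 28 % 2) = hcf(2, 0)
b == 0, return a = 2


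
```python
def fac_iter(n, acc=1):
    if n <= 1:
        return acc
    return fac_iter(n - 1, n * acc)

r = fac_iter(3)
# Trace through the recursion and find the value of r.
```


fac_iter(3, 1)
= fac_iter(2, 3 * 1) = fac_iter(2, 3)
= fac_iter(1, 2 * 3) = fac_iter(1, 6)
n <= 1, return acc = 6


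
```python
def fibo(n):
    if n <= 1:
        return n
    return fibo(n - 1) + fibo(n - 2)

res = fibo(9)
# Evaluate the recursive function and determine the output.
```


fibo(9)
= fibo(8) + fibo(7)
= (fibo(7) + fibo(6)) + fibo(7)
Computing bottom-up: fibo(0)=0, fibo(1)=1, fibo(2)=1, fibo(3)=2, fibo(4)=3, fibo(5)=5, fibo(6)=8, fibo(7)=13, fibo(8)=21, fibo(9)=34
= 34


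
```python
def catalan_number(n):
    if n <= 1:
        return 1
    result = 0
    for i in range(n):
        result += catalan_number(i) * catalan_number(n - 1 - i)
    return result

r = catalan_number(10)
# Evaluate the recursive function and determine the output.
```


catalan_number(10)
= sum of catalan_number(i) * catalan_number(10-1-i) for i in 0..9
First compute sub-values bottom-up:
  catalan_number(0) = 1, catalan_number(1) = 1
  catalan_number(2) = 1*1 + 1*1 = 2
  catalan_number(3) = 1*2 + 1*1 + 2*1 = 5
  catalan_number(4) = 1*5 + 1*2 + 2*1 + 5*1 = 14
  catalan_number(5) = 1*14 + 1*5 + 2*2 + 5*1 + 14*1 = 42
  catalan_number(6) = 1*42 + 1*14 + 2*5 + 5*2 + 14*1 + 42*1 = 132
  catalan_number(7) = 1*132 + 1*42 + 2*14 + 5*5 + 14*2 + 42*1 + 132*1 = 429
  catalan_number(8) = 1*429 + 1*132 + 2*42 + 5*14 + 14*5 + 42*2 + 132*1 + 429*1 = 1430
  catalan_number(9) = 1*1430 + 1*429 + 2*132 + 5*42 + 14*14 + 42*5 + 132*2 + 429*1 + 1430*1 = 4862
Now catalan_number(10):
  catalan_number(0)*catalan_number(9) = 1*4862 = 4862
  catalan_number(1)*catalan_number(8) = 1*1430 = 1430
  catalan_number(2)*catalan_number(7) = 2*429 = 858
  catalan_number(3)*catalan_number(6) = 5*132 = 660
  catalan_number(4)*catalan_number(5) = 14*42 = 588
  catalan_number(5)*catalan_number(4) = 42*14 = 588
  catalan_number(6)*catalan_number(3) = 132*5 = 660
  catalan_number(7)*catalan_number(2) = 429*2 = 858
  catalan_number(8)*catalan_number(1) = 1430*1 = 1430
  catalan_number(9)*catalan_number(0) = 4862*1 = 4862
= 4862 + 1430 + 858 + 660 + 588 + 588 + 660 + 858 + 1430 + 4862
= 16796


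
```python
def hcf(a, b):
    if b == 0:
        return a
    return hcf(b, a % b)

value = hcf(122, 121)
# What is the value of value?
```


hcf(122, 121)
= hcf(121, 122 % 121) = hcf(121, 1)
= hcf(1, 121 % 1) = hcf(1, 0)
b == 0, return a = 1


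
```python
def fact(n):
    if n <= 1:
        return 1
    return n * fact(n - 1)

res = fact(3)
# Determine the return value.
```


fact(3)
= 3 * fact(2)
= 3 * 2 * fact(1)
= 3 * 2 * 1
= 6


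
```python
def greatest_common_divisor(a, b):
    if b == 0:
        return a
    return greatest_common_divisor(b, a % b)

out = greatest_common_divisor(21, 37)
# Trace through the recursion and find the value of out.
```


greatest_common_divisor(21, 37)
= greatest_common_divisor(37, 21 % 37) = greatest_common_divisor(37, 21)
= greatest_common_divisor(21, 37 % 21) = greatest_common_divisor(21, 16)
= greatest_common_divisor(16, 21 % 16) = greatest_common_divisor(16, 5)
= greatest_common_divisor(5, 16 % 5) = greatest_common_divisor(5, 1)
= greatest_common_divisor(1, 5 % 1) = greatest_common_divisor(1, 0)
b == 0, return a = 1


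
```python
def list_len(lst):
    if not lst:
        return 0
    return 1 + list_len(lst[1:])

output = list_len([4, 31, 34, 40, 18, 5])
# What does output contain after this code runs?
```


list_len([4, 31, 34, 40, 18, 5])
= 1 + list_len([31, 34, 40, 18, 5])
= 1 + 1 + list_len([34, 40, 18, 5])
= 1 + 1 + 1 + list_len([40, 18, 5])
= 1 + 1 + 1 + 1 + list_len([18, 5])
= 1 + 1 + 1 + 1 + 1 + list_len([5])
= 1 + 1 + 1 + 1 + 1 + 1 + list_len([])
= 1 + 1 + 1 + 1 + 1 + 1 + 0
= 6


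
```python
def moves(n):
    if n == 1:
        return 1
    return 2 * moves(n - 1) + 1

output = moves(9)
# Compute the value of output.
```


moves(9)
= 2 * moves(8) + 1
= 2 * (2 * moves(7) + 1) + 1
= 2 * (2 * (2 * moves(6) + 1) + 1) + 1
= 2 * (2 * (2 * (2 * moves(5) + 1) + 1) + 1) + 1
= 2 * (2 * (2 * (2 * (2 * moves(4) + 1) + 1) + 1) + 1) + 1
= 2 * (2 * (2 * (2 * (2 * (2 * moves(3) + 1) + 1) + 1) + 1) + 1) + 1
= 2 * (2 * (2 * (2 * (2 * (2 * (2 * moves(2) + 1) + 1) + 1) + 1) + 1) + 1) + 1
= 2 * (2 * (2 * (2 * (2 * (2 * (2 * (2 * moves(1) + 1) + 1) + 1) + 1) + 1) + 1) + 1) + 1
Now compute bottom-up:
moves(1) = 1
moves(2) = 2 * 1 + 1 = 3
moves(3) = 2 * 3 + 1 = 7
moves(4) = 2 * 7 + 1 = 15
moves(5) = 2 * 15 + 1 = 31
moves(6) = 2 * 31 + 1 = 63
moves(7) = 2 * 63 + 1 = 127
moves(8) = 2 * 127 + 1 = 255
moves(9) = 2 * 255 + 1 = 511
= 511


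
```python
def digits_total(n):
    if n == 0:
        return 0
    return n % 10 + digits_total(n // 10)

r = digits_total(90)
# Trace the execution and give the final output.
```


digits_total(90)
= 0 + digits_total(9)
= 0 + 9 + digits_total(0)
= 0 + 9 + 0
= 9


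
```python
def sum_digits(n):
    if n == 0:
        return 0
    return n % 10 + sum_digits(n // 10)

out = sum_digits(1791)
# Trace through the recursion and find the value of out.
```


sum_digits(1791)
= 1 + sum_digits(179)
= 1 + 9 + sum_digits(17)
= 1 + 9 + 7 + sum_digits(1)
= 1 + 9 + 7 + 1 + sum_digits(0)
= 1 + 9 + 7 + 1 + 0
= 18


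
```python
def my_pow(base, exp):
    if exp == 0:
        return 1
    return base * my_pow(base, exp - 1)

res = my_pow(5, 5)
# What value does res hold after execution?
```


my_pow(5, 5)
= 5 * my_pow(5, 4)
= 5 * 5 * my_pow(5, 3)
= 5 * 5 * 5 * my_pow(5, 2)
= 5 * 5 * 5 * 5 * my_pow(5, 1)
= 5 * 5 * 5 * 5 * 5 * my_pow(5, 0)
= 5 * 5 * 5 * 5 * 5 * 1
= 3125


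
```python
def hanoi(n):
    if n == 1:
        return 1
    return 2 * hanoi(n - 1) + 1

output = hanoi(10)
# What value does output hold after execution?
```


hanoi(10)
= 2 * hanoi(9) + 1
= 2 * (2 * hanoi(8) + 1) + 1
= 2 * (2 * (2 * hanoi(7) + 1) + 1) + 1
= 2 * (2 * (2 * (2 * hanoi(6) + 1) + 1) + 1) + 1
= 2 * (2 * (2 * (2 * (2 * hanoi(5) + 1) + 1) + 1) + 1) + 1
= 2 * (2 * (2 * (2 * (2 * (2 * hanoi(4) + 1) + 1) + 1) + 1) + 1) + 1
= 2 * (2 * (2 * (2 * (2 * (2 * (2 * hanoi(3) + 1) + 1) + 1) + 1) + 1) + 1) + 1
= 2 * (2 * (2 * (2 * (2 * (2 * (2 * (2 * hanoi(2) + 1) + 1) + 1) + 1) + 1) + 1) + 1) + 1
= 2 * (2 * (2 * (2 * (2 * (2 * (2 * (2 * (2 * hanoi(1) + 1) + 1) + 1) + 1) + 1) + 1) + 1) + 1) + 1
Now compute bottom-up:
hanoi(1) = 1
hanoi(2) = 2 * 1 + 1 = 3
hanoi(3) = 2 * 3 + 1 = 7
hanoi(4) = 2 * 7 + 1 = 15
hanoi(5) = 2 * 15 + 1 = 31
hanoi(6) = 2 * 31 + 1 = 63
hanoi(7) = 2 * 63 + 1 = 127
hanoi(8) = 2 * 127 + 1 = 255
hanoi(9) = 2 * 255 + 1 = 511
hanoi(10) = 2 * 511 + 1 = 1023
= 1023


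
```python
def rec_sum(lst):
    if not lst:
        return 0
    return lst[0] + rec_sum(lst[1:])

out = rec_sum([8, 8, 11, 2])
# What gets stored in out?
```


rec_sum([8, 8, 11, 2])
= 8 + rec_sum([8, 11, 2])
= 8 + 8 + rec_sum([11, 2])
= 8 + 8 + 11 + rec_sum([2])
= 8 + 8 + 11 + 2 + rec_sum([])
= 8 + 8 + 11 + 2 + 0
= 29


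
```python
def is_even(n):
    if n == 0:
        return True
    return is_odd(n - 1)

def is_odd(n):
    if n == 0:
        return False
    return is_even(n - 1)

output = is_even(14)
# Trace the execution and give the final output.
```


is_even(14)
= is_odd(13)
= is_even(12)
= is_odd(11)
= is_even(10)
= is_odd(9)
= is_even(8)
= is_odd(7)
= is_even(6)
= is_odd(5)
= is_even(4)
= is_odd(3)
= is_even(2)
= is_odd(1)
= is_even(0)
n == 0: return True
= True


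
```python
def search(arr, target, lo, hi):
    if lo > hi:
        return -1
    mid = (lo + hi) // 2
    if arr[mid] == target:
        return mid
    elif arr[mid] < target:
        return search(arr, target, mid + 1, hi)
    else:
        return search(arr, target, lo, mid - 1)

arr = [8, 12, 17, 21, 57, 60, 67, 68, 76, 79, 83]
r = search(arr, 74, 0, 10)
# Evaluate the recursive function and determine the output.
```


search(arr, 74, 0, 10)
lo=0, hi=10, mid=5, arr[mid]=60
60 < 74, search right half
lo=6, hi=10, mid=8, arr[mid]=76
76 > 74, search left half
lo=6, hi=7, mid=6, arr[mid]=67
67 < 74, search right half
lo=7, hi=7, mid=7, arr[mid]=68
68 < 74, search right half
lo > hi, target not found, return -1
= -1


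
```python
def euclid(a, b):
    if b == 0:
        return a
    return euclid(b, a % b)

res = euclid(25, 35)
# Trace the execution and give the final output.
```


euclid(25, 35)
= euclid(35, 25 % 35) = euclid(35, 25)
= euclid(25, 35 % 25) = euclid(25, 10)
= euclid(10, 25 % 10) = euclid(10, 5)
= euclid(5, 10 % 5) = euclid(5, 0)
b == 0, return a = 5


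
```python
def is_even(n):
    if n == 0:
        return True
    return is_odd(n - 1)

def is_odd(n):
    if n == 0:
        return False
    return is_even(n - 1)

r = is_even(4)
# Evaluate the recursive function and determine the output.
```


is_even(4)
= is_odd(3)
= is_even(2)
= is_odd(1)
= is_even(0)
n == 0: return True
= True


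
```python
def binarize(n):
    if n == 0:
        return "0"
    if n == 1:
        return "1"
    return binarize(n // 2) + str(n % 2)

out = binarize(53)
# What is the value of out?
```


binarize(53)
= binarize(26) + "1"
= binarize(13) + "0" + "1"
= binarize(6) + "1" + "0" + "1"
= binarize(3) + "0" + "1" + "0" + "1"
= binarize(1) + "1" + "0" + "1" + "0" + "1"
= "1" + "1" + "0" + "1" + "0" + "1"
= "110101"


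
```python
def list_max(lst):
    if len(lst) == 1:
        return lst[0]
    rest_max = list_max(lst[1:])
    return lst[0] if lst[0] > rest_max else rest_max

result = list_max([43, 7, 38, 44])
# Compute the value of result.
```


list_max([43, 7, 38, 44])
= compare 43 with list_max([7, 38, 44])
= compare 7 with list_max([38, 44])
= compare 38 with list_max([44])
Base: list_max([44]) = 44
compare 38 with 44: max = 44
compare 7 with 44: max = 44
compare 43 with 44: max = 44
= 44


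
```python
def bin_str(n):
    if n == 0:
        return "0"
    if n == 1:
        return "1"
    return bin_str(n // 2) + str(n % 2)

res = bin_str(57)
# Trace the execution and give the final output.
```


bin_str(57)
= bin_str(28) + "1"
= bin_str(14) + "0" + "1"
= bin_str(7) + "0" + "0" + "1"
= bin_str(3) + "1" + "0" + "0" + "1"
= bin_str(1) + "1" + "1" + "0" + "0" + "1"
= "1" + "1" + "1" + "0" + "0" + "1"
= "111001"


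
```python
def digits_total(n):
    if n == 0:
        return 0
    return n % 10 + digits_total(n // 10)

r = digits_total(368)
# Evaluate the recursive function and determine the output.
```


digits_total(368)
= 8 + digits_total(36)
= 8 + 6 + digits_total(3)
= 8 + 6 + 3 + digits_total(0)
= 8 + 6 + 3 + 0
= 17


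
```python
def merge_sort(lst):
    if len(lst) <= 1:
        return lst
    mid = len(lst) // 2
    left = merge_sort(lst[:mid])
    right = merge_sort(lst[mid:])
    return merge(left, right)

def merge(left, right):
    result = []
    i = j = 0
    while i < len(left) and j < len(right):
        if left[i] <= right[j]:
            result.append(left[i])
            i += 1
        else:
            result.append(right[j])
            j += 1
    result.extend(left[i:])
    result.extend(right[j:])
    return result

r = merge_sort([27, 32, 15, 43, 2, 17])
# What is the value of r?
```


merge_sort([27, 32, 15, 43, 2, 17])
Split into [27, 32, 15] and [43, 2, 17]
Left sorted: [15, 27, 32]
Right sorted: [2, 17, 43]
Merge [15, 27, 32] and [2, 17, 43]
= [2, 15, 17, 27, 32, 43]


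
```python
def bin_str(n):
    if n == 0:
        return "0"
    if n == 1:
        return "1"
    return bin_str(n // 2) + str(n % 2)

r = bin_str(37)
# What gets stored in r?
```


bin_str(37)
= bin_str(18) + "1"
= bin_str(9) + "0" + "1"
= bin_str(4) + "1" + "0" + "1"
= bin_str(2) + "0" + "1" + "0" + "1"
= bin_str(1) + "0" + "0" + "1" + "0" + "1"
= "1" + "0" + "0" + "1" + "0" + "1"
= "100101"


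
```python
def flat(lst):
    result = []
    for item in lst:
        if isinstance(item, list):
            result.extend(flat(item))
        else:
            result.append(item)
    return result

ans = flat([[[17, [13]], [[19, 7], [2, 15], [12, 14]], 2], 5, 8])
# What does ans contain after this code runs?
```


flat([[[17, [13]], [[19, 7], [2, 15], [12, 14]], 2], 5, 8])
Processing each element:
  [[17, [13]], [[19, 7], [2, 15], [12, 14]], 2] is a list -> flat recursively -> [17, 13, 19, 7, 2, 15, 12, 14, 2]
  5 is not a list -> append 5
  8 is not a list -> append 8
= [17, 13, 19, 7, 2, 15, 12, 14, 2, 5, 8]


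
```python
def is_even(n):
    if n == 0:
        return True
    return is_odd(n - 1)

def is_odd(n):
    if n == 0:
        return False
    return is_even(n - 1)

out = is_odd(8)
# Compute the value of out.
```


is_odd(8)
= is_even(7)
= is_odd(6)
= is_even(5)
= is_odd(4)
= is_even(3)
= is_odd(2)
= is_even(1)
= is_odd(0)
n == 0: return False
= False


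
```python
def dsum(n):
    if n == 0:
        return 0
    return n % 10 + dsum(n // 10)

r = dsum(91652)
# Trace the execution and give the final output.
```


dsum(91652)
= 2 + dsum(9165)
= 2 + 5 + dsum(916)
= 2 + 5 + 6 + dsum(91)
= 2 + 5 + 6 + 1 + dsum(9)
= 2 + 5 + 6 + 1 + 9 + dsum(0)
= 2 + 5 + 6 + 1 + 9 + 0
= 23


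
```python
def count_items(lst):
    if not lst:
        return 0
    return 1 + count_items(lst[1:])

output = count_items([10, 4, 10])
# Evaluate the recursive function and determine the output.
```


count_items([10, 4, 10])
= 1 + count_items([4, 10])
= 1 + 1 + count_items([10])
= 1 + 1 + 1 + count_items([])
= 1 + 1 + 1 + 0
= 3


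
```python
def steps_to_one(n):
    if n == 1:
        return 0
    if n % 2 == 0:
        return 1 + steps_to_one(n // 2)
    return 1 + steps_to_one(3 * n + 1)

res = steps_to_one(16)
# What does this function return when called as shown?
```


steps_to_one(16)
16 is even -> steps_to_one(8)
8 is even -> steps_to_one(4)
4 is even -> steps_to_one(2)
2 is even -> steps_to_one(1)
Reached 1 after 4 steps
= 4


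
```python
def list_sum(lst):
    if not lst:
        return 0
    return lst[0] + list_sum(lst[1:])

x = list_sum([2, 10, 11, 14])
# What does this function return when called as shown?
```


list_sum([2, 10, 11, 14])
= 2 + list_sum([10, 11, 14])
= 2 + 10 + list_sum([11, 14])
= 2 + 10 + 11 + list_sum([14])
= 2 + 10 + 11 + 14 + list_sum([])
= 2 + 10 + 11 + 14 + 0
= 37


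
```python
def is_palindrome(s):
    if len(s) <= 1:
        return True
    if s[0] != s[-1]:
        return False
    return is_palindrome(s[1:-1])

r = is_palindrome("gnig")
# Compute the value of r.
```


is_palindrome("gnig")
"gnig": s[0]='g' == s[-1]='g' -> is_palindrome("ni")
"ni": s[0]='n' != s[-1]='i' -> False
= False


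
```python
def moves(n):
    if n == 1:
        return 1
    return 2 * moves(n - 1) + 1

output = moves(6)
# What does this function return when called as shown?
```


moves(6)
= 2 * moves(5) + 1
= 2 * (2 * moves(4) + 1) + 1
= 2 * (2 * (2 * moves(3) + 1) + 1) + 1
= 2 * (2 * (2 * (2 * moves(2) + 1) + 1) + 1) + 1
= 2 * (2 * (2 * (2 * (2 * moves(1) + 1) + 1) + 1) + 1) + 1
Now compute bottom-up:
moves(1) = 1
moves(2) = 2 * 1 + 1 = 3
moves(3) = 2 * 3 + 1 = 7
moves(4) = 2 * 7 + 1 = 15
moves(5) = 2 * 15 + 1 = 31
moves(6) = 2 * 31 + 1 = 63
= 63


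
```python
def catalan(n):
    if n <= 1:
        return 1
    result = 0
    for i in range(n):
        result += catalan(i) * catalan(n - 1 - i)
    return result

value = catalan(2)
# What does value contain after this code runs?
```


catalan(2)
= sum of catalan(i) * catalan(2-1-i) for i in 0..1
  catalan(0)*catalan(1) = 1*1 = 1
  catalan(1)*catalan(0) = 1*1 = 1
= 1 + 1
= 2


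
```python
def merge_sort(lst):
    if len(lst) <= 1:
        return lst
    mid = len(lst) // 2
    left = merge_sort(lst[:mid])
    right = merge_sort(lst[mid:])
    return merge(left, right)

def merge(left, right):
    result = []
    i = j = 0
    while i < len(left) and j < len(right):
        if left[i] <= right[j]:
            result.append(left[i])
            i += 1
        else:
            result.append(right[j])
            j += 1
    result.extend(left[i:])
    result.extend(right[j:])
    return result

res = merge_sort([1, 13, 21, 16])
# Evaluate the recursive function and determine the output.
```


merge_sort([1, 13, 21, 16])
Split into [1, 13] and [21, 16]
Left sorted: [1, 13]
Right sorted: [16, 21]
Merge [1, 13] and [16, 21]
= [1, 13, 16, 21]


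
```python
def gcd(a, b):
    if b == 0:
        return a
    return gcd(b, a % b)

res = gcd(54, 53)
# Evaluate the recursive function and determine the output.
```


gcd(54, 53)
= gcd(53, 54 % 53) = gcd(53, 1)
= gcd(1, 53 % 1) = gcd(1, 0)
b == 0, return a = 1


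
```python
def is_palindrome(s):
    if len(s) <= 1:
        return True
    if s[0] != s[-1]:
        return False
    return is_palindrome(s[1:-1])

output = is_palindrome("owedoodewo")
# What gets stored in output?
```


is_palindrome("owedoodewo")
"owedoodewo": s[0]='o' == s[-1]='o' -> is_palindrome("wedoodew")
"wedoodew": s[0]='w' == s[-1]='w' -> is_palindrome("edoode")
"edoode": s[0]='e' == s[-1]='e' -> is_palindrome("dood")
"dood": s[0]='d' == s[-1]='d' -> is_palindrome("oo")
"oo": s[0]='o' == s[-1]='o' -> is_palindrome("")
"": len <= 1 -> True
= True


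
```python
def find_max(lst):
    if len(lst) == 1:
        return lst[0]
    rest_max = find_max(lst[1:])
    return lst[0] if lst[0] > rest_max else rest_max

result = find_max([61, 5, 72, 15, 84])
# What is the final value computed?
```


find_max([61, 5, 72, 15, 84])
= compare 61 with find_max([5, 72, 15, 84])
= compare 5 with find_max([72, 15, 84])
= compare 72 with find_max([15, 84])
= compare 15 with find_max([84])
Base: find_max([84]) = 84
compare 15 with 84: max = 84
compare 72 with 84: max = 84
compare 5 with 84: max = 84
compare 61 with 84: max = 84
= 84


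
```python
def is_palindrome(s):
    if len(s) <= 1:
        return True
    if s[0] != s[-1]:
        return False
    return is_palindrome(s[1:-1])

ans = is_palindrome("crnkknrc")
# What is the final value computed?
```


is_palindrome("crnkknrc")
"crnkknrc": s[0]='c' == s[-1]='c' -> is_palindrome("rnkknr")
"rnkknr": s[0]='r' == s[-1]='r' -> is_palindrome("nkkn")
"nkkn": s[0]='n' == s[-1]='n' -> is_palindrome("kk")
"kk": s[0]='k' == s[-1]='k' -> is_palindrome("")
"": len <= 1 -> True
= True


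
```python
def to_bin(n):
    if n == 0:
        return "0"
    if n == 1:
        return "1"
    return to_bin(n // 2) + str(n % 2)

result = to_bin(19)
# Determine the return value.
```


to_bin(19)
= to_bin(9) + "1"
= to_bin(4) + "1" + "1"
= to_bin(2) + "0" + "1" + "1"
= to_bin(1) + "0" + "0" + "1" + "1"
= "1" + "0" + "0" + "1" + "1"
= "10011"


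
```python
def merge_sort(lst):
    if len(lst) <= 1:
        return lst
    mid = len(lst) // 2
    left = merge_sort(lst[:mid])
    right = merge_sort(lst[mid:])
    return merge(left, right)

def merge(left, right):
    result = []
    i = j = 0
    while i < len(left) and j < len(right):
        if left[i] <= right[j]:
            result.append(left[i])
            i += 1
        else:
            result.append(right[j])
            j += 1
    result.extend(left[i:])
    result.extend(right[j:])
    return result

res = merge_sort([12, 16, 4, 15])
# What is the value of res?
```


merge_sort([12, 16, 4, 15])
Split into [12, 16] and [4, 15]
Left sorted: [12, 16]
Right sorted: [4, 15]
Merge [12, 16] and [4, 15]
= [4, 12, 15, 16]
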